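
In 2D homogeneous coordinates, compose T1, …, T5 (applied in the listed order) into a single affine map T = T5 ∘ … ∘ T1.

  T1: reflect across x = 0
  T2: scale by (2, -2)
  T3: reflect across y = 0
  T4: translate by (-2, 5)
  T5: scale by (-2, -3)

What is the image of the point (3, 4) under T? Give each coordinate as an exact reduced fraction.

T1 reflect across x = 0: (3, 4) → (-3, 4)
T2 scale by (2, -2): (-3, 4) → (-6, -8)
T3 reflect across y = 0: (-6, -8) → (-6, 8)
T4 translate by (-2, 5): (-6, 8) → (-8, 13)
T5 scale by (-2, -3): (-8, 13) → (16, -39)

T(p) = (16, -39)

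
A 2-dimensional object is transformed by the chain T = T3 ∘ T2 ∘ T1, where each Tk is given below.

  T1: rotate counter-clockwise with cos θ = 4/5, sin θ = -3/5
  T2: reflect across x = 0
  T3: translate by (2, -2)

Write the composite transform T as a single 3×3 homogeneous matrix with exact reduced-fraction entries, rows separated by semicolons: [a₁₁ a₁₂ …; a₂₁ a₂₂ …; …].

T = [-4/5 -3/5 2; -3/5 4/5 -2; 0 0 1]

T1 = [4/5 3/5 0; -3/5 4/5 0; 0 0 1]
T2·T1 = [-4/5 -3/5 0; -3/5 4/5 0; 0 0 1]
T3·…·T1 = [-4/5 -3/5 2; -3/5 4/5 -2; 0 0 1]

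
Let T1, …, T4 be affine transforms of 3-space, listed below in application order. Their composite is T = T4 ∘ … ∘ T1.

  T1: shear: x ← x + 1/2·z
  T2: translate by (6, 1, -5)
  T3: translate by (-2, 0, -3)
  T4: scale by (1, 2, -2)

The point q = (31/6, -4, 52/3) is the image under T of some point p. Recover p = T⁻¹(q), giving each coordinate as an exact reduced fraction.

p = (3/2, -3, -2/3)

T1 = [1 0 1/2 0; 0 1 0 0; 0 0 1 0; 0 0 0 1]
T2·T1 = [1 0 1/2 6; 0 1 0 1; 0 0 1 -5; 0 0 0 1]
T3·…·T1 = [1 0 1/2 4; 0 1 0 1; 0 0 1 -8; 0 0 0 1]
T4·…·T1 = [1 0 1/2 4; 0 2 0 2; 0 0 -2 16; 0 0 0 1]
det M = -4; M⁻¹ = [1 0 1/4 -8; 0 1/2 0 -1; 0 0 -1/2 8; 0 0 0 1]
M⁻¹ · (31/6, -4, 52/3)ᵀ = (3/2, -3, -2/3)ᵀ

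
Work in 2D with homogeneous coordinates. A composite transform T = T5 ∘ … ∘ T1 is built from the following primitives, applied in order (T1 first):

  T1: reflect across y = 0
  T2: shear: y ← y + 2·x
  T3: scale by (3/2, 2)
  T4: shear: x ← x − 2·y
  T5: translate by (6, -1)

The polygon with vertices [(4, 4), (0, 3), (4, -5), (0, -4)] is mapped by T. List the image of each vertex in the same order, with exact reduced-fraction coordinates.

image vertices: (-4, 7), (18, -7), (-40, 25), (-10, 7)

T1 reflect across y = 0: (4, 4) → (4, -4); (0, 3) → (0, -3); (4, -5) → (4, 5); (0, -4) → (0, 4)
T2 shear: y ← y + 2·x: (4, -4) → (4, 4); (0, -3) → (0, -3); (4, 5) → (4, 13); (0, 4) → (0, 4)
T3 scale by (3/2, 2): (4, 4) → (6, 8); (0, -3) → (0, -6); (4, 13) → (6, 26); (0, 4) → (0, 8)
T4 shear: x ← x − 2·y: (6, 8) → (-10, 8); (0, -6) → (12, -6); (6, 26) → (-46, 26); (0, 8) → (-16, 8)
T5 translate by (6, -1): (-10, 8) → (-4, 7); (12, -6) → (18, -7); (-46, 26) → (-40, 25); (-16, 8) → (-10, 7)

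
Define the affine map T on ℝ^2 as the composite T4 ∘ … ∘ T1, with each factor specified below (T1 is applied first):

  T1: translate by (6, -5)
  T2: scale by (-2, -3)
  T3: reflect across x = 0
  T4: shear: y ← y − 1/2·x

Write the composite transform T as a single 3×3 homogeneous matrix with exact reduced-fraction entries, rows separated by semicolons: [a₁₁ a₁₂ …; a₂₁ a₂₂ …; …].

T = [2 0 12; -1 -3 9; 0 0 1]

T1 = [1 0 6; 0 1 -5; 0 0 1]
T2·T1 = [-2 0 -12; 0 -3 15; 0 0 1]
T3·…·T1 = [2 0 12; 0 -3 15; 0 0 1]
T4·…·T1 = [2 0 12; -1 -3 9; 0 0 1]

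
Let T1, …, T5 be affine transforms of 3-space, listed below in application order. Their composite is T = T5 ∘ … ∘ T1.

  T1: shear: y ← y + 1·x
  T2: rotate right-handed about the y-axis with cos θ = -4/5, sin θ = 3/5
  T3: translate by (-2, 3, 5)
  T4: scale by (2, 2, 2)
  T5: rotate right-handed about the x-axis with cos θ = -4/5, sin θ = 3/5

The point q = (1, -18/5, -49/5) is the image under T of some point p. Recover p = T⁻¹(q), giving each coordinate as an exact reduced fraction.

p = (-2, -5/2, 3/2)

T1 = [1 0 0 0; 1 1 0 0; 0 0 1 0; 0 0 0 1]
T2·T1 = [-4/5 0 3/5 0; 1 1 0 0; -3/5 0 -4/5 0; 0 0 0 1]
T3·…·T1 = [-4/5 0 3/5 -2; 1 1 0 3; -3/5 0 -4/5 5; 0 0 0 1]
T4·…·T1 = [-8/5 0 6/5 -4; 2 2 0 6; -6/5 0 -8/5 10; 0 0 0 1]
T5·…·T1 = [-8/5 0 6/5 -4; -22/25 -8/5 24/25 -54/5; 54/25 6/5 32/25 -22/5; 0 0 0 1]
det M = 8; M⁻¹ = [-2/5 9/50 6/25 7/5; 2/5 -29/50 3/50 -22/5; 3/10 6/25 8/25 26/5; 0 0 0 1]
M⁻¹ · (1, -18/5, -49/5)ᵀ = (-2, -5/2, 3/2)ᵀ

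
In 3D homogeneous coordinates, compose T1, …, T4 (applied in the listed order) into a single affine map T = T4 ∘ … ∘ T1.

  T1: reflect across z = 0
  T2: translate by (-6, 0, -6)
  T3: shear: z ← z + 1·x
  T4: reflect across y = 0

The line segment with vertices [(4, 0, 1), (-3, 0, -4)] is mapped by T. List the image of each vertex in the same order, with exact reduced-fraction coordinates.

T1 reflect across z = 0: (4, 0, 1) → (4, 0, -1); (-3, 0, -4) → (-3, 0, 4)
T2 translate by (-6, 0, -6): (4, 0, -1) → (-2, 0, -7); (-3, 0, 4) → (-9, 0, -2)
T3 shear: z ← z + 1·x: (-2, 0, -7) → (-2, 0, -9); (-9, 0, -2) → (-9, 0, -11)
T4 reflect across y = 0: (-2, 0, -9) → (-2, 0, -9); (-9, 0, -11) → (-9, 0, -11)

image vertices: (-2, 0, -9), (-9, 0, -11)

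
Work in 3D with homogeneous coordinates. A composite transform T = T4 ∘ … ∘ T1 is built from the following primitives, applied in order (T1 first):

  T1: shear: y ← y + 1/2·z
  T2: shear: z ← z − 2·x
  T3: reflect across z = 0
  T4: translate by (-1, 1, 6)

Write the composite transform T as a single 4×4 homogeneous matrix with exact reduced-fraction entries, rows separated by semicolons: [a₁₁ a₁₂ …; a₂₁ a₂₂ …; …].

T1 = [1 0 0 0; 0 1 1/2 0; 0 0 1 0; 0 0 0 1]
T2·T1 = [1 0 0 0; 0 1 1/2 0; -2 0 1 0; 0 0 0 1]
T3·…·T1 = [1 0 0 0; 0 1 1/2 0; 2 0 -1 0; 0 0 0 1]
T4·…·T1 = [1 0 0 -1; 0 1 1/2 1; 2 0 -1 6; 0 0 0 1]

T = [1 0 0 -1; 0 1 1/2 1; 2 0 -1 6; 0 0 0 1]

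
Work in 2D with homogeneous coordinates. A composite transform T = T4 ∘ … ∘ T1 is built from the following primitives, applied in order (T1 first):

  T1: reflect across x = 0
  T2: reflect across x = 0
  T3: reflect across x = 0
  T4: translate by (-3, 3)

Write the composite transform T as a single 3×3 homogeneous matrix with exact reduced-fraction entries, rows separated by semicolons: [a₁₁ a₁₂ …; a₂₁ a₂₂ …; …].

T1 = [-1 0 0; 0 1 0; 0 0 1]
T2·T1 = [1 0 0; 0 1 0; 0 0 1]
T3·…·T1 = [-1 0 0; 0 1 0; 0 0 1]
T4·…·T1 = [-1 0 -3; 0 1 3; 0 0 1]

T = [-1 0 -3; 0 1 3; 0 0 1]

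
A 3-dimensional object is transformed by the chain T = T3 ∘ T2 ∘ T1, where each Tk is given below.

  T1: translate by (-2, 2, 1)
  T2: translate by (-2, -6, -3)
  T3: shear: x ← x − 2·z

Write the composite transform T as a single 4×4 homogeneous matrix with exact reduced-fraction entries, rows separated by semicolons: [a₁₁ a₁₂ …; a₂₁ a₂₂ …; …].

T = [1 0 -2 0; 0 1 0 -4; 0 0 1 -2; 0 0 0 1]

T1 = [1 0 0 -2; 0 1 0 2; 0 0 1 1; 0 0 0 1]
T2·T1 = [1 0 0 -4; 0 1 0 -4; 0 0 1 -2; 0 0 0 1]
T3·…·T1 = [1 0 -2 0; 0 1 0 -4; 0 0 1 -2; 0 0 0 1]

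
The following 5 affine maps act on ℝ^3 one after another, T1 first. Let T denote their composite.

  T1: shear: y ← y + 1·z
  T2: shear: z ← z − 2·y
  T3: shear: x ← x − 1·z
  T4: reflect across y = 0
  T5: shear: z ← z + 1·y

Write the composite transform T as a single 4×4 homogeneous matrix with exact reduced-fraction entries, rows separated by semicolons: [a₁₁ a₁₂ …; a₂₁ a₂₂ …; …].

T = [1 2 1 0; 0 -1 -1 0; 0 -3 -2 0; 0 0 0 1]

T1 = [1 0 0 0; 0 1 1 0; 0 0 1 0; 0 0 0 1]
T2·T1 = [1 0 0 0; 0 1 1 0; 0 -2 -1 0; 0 0 0 1]
T3·…·T1 = [1 2 1 0; 0 1 1 0; 0 -2 -1 0; 0 0 0 1]
T4·…·T1 = [1 2 1 0; 0 -1 -1 0; 0 -2 -1 0; 0 0 0 1]
T5·…·T1 = [1 2 1 0; 0 -1 -1 0; 0 -3 -2 0; 0 0 0 1]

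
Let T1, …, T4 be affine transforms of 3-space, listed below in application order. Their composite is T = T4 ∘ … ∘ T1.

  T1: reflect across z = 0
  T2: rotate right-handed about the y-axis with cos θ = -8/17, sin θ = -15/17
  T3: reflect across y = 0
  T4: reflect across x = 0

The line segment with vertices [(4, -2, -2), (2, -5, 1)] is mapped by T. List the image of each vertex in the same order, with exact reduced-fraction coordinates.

T1 reflect across z = 0: (4, -2, -2) → (4, -2, 2); (2, -5, 1) → (2, -5, -1)
T2 rotate right-handed about the y-axis with cos θ = -8/17, sin θ = -15/17: (4, -2, 2) → (-62/17, -2, 44/17); (2, -5, -1) → (-1/17, -5, 38/17)
T3 reflect across y = 0: (-62/17, -2, 44/17) → (-62/17, 2, 44/17); (-1/17, -5, 38/17) → (-1/17, 5, 38/17)
T4 reflect across x = 0: (-62/17, 2, 44/17) → (62/17, 2, 44/17); (-1/17, 5, 38/17) → (1/17, 5, 38/17)

image vertices: (62/17, 2, 44/17), (1/17, 5, 38/17)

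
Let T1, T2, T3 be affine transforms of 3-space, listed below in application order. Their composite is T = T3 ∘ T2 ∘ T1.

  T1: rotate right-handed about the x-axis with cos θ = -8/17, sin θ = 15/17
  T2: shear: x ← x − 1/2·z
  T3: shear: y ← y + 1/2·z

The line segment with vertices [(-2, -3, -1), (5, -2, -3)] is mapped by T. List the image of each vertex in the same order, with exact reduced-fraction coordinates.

image vertices: (-31/34, 41/34, -37/17), (88/17, 58/17, -6/17)

T1 rotate right-handed about the x-axis with cos θ = -8/17, sin θ = 15/17: (-2, -3, -1) → (-2, 39/17, -37/17); (5, -2, -3) → (5, 61/17, -6/17)
T2 shear: x ← x − 1/2·z: (-2, 39/17, -37/17) → (-31/34, 39/17, -37/17); (5, 61/17, -6/17) → (88/17, 61/17, -6/17)
T3 shear: y ← y + 1/2·z: (-31/34, 39/17, -37/17) → (-31/34, 41/34, -37/17); (88/17, 61/17, -6/17) → (88/17, 58/17, -6/17)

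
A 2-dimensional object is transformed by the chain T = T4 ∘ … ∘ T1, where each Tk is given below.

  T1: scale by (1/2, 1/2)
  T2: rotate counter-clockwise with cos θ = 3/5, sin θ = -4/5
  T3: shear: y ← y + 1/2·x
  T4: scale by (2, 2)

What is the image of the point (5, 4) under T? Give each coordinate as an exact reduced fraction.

T(p) = (31/5, 3/2)

T1 scale by (1/2, 1/2): (5, 4) → (5/2, 2)
T2 rotate counter-clockwise with cos θ = 3/5, sin θ = -4/5: (5/2, 2) → (31/10, -4/5)
T3 shear: y ← y + 1/2·x: (31/10, -4/5) → (31/10, 3/4)
T4 scale by (2, 2): (31/10, 3/4) → (31/5, 3/2)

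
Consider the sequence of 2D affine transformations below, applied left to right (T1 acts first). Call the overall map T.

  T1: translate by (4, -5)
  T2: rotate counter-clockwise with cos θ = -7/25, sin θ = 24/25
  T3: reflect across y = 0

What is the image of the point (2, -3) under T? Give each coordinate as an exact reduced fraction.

T(p) = (6, -8)

T1 translate by (4, -5): (2, -3) → (6, -8)
T2 rotate counter-clockwise with cos θ = -7/25, sin θ = 24/25: (6, -8) → (6, 8)
T3 reflect across y = 0: (6, 8) → (6, -8)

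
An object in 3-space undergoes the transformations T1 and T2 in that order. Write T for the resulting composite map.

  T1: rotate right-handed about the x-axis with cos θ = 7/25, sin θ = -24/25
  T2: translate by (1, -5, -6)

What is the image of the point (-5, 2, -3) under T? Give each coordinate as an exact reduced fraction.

T1 rotate right-handed about the x-axis with cos θ = 7/25, sin θ = -24/25: (-5, 2, -3) → (-5, -58/25, -69/25)
T2 translate by (1, -5, -6): (-5, -58/25, -69/25) → (-4, -183/25, -219/25)

T(p) = (-4, -183/25, -219/25)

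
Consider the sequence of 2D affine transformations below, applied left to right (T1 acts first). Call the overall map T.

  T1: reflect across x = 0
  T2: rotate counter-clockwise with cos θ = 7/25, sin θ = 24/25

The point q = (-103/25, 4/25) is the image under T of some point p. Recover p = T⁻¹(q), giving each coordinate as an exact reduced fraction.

T1 = [-1 0 0; 0 1 0; 0 0 1]
T2·T1 = [-7/25 -24/25 0; -24/25 7/25 0; 0 0 1]
det M = -1; M⁻¹ = [-7/25 -24/25 0; -24/25 7/25 0; 0 0 1]
M⁻¹ · (-103/25, 4/25)ᵀ = (1, 4)ᵀ

p = (1, 4)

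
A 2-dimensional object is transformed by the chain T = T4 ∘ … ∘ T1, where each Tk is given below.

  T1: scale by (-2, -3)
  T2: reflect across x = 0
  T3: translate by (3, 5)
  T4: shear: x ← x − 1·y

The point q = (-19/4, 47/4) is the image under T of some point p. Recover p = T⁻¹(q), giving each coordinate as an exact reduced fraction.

p = (2, -9/4)

T1 = [-2 0 0; 0 -3 0; 0 0 1]
T2·T1 = [2 0 0; 0 -3 0; 0 0 1]
T3·…·T1 = [2 0 3; 0 -3 5; 0 0 1]
T4·…·T1 = [2 3 -2; 0 -3 5; 0 0 1]
det M = -6; M⁻¹ = [1/2 1/2 -3/2; 0 -1/3 5/3; 0 0 1]
M⁻¹ · (-19/4, 47/4)ᵀ = (2, -9/4)ᵀ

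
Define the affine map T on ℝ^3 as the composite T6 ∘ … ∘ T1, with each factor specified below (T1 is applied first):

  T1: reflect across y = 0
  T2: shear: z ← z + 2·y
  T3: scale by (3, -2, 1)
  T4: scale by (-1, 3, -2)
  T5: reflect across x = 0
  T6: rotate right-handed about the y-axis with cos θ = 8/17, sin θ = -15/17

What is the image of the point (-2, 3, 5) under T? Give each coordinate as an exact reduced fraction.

T1 reflect across y = 0: (-2, 3, 5) → (-2, -3, 5)
T2 shear: z ← z + 2·y: (-2, -3, 5) → (-2, -3, -1)
T3 scale by (3, -2, 1): (-2, -3, -1) → (-6, 6, -1)
T4 scale by (-1, 3, -2): (-6, 6, -1) → (6, 18, 2)
T5 reflect across x = 0: (6, 18, 2) → (-6, 18, 2)
T6 rotate right-handed about the y-axis with cos θ = 8/17, sin θ = -15/17: (-6, 18, 2) → (-78/17, 18, -74/17)

T(p) = (-78/17, 18, -74/17)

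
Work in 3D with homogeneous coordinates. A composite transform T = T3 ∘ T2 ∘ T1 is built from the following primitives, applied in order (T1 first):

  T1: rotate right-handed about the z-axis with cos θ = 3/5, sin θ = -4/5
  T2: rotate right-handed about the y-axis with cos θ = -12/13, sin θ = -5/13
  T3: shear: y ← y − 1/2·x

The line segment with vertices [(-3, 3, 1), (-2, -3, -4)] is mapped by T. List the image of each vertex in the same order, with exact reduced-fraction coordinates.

image vertices: (-61/65, 607/130, -9/13), (316/65, -171/65, 30/13)

T1 rotate right-handed about the z-axis with cos θ = 3/5, sin θ = -4/5: (-3, 3, 1) → (3/5, 21/5, 1); (-2, -3, -4) → (-18/5, -1/5, -4)
T2 rotate right-handed about the y-axis with cos θ = -12/13, sin θ = -5/13: (3/5, 21/5, 1) → (-61/65, 21/5, -9/13); (-18/5, -1/5, -4) → (316/65, -1/5, 30/13)
T3 shear: y ← y − 1/2·x: (-61/65, 21/5, -9/13) → (-61/65, 607/130, -9/13); (316/65, -1/5, 30/13) → (316/65, -171/65, 30/13)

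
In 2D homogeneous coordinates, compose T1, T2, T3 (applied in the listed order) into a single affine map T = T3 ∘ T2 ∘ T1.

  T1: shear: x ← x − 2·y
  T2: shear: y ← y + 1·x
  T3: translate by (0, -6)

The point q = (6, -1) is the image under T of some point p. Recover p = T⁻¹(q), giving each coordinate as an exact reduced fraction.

p = (4, -1)

T1 = [1 -2 0; 0 1 0; 0 0 1]
T2·T1 = [1 -2 0; 1 -1 0; 0 0 1]
T3·…·T1 = [1 -2 0; 1 -1 -6; 0 0 1]
det M = 1; M⁻¹ = [-1 2 12; -1 1 6; 0 0 1]
M⁻¹ · (6, -1)ᵀ = (4, -1)ᵀ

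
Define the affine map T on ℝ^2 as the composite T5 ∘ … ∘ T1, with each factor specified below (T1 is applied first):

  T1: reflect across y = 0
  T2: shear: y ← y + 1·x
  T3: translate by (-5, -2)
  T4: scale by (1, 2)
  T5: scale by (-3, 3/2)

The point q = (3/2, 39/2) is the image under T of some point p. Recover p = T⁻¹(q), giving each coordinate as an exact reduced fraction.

p = (9/2, -4)

T1 = [1 0 0; 0 -1 0; 0 0 1]
T2·T1 = [1 0 0; 1 -1 0; 0 0 1]
T3·…·T1 = [1 0 -5; 1 -1 -2; 0 0 1]
T4·…·T1 = [1 0 -5; 2 -2 -4; 0 0 1]
T5·…·T1 = [-3 0 15; 3 -3 -6; 0 0 1]
det M = 9; M⁻¹ = [-1/3 0 5; -1/3 -1/3 3; 0 0 1]
M⁻¹ · (3/2, 39/2)ᵀ = (9/2, -4)ᵀ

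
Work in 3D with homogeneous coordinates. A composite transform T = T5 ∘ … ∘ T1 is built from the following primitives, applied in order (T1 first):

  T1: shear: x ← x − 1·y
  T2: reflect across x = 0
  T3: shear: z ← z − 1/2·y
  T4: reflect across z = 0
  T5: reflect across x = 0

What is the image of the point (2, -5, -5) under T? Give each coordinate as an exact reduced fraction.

T1 shear: x ← x − 1·y: (2, -5, -5) → (7, -5, -5)
T2 reflect across x = 0: (7, -5, -5) → (-7, -5, -5)
T3 shear: z ← z − 1/2·y: (-7, -5, -5) → (-7, -5, -5/2)
T4 reflect across z = 0: (-7, -5, -5/2) → (-7, -5, 5/2)
T5 reflect across x = 0: (-7, -5, 5/2) → (7, -5, 5/2)

T(p) = (7, -5, 5/2)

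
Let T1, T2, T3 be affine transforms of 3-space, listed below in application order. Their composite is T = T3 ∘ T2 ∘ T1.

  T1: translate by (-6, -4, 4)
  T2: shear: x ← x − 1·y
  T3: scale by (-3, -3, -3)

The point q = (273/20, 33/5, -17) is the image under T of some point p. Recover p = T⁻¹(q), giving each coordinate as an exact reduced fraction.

p = (-3/4, 9/5, 5/3)

T1 = [1 0 0 -6; 0 1 0 -4; 0 0 1 4; 0 0 0 1]
T2·T1 = [1 -1 0 -2; 0 1 0 -4; 0 0 1 4; 0 0 0 1]
T3·…·T1 = [-3 3 0 6; 0 -3 0 12; 0 0 -3 -12; 0 0 0 1]
det M = -27; M⁻¹ = [-1/3 -1/3 0 6; 0 -1/3 0 4; 0 0 -1/3 -4; 0 0 0 1]
M⁻¹ · (273/20, 33/5, -17)ᵀ = (-3/4, 9/5, 5/3)ᵀ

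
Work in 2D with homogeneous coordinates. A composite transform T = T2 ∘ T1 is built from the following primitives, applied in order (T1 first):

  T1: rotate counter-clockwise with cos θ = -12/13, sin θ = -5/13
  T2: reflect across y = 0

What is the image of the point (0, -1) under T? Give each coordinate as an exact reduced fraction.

T1 rotate counter-clockwise with cos θ = -12/13, sin θ = -5/13: (0, -1) → (-5/13, 12/13)
T2 reflect across y = 0: (-5/13, 12/13) → (-5/13, -12/13)

T(p) = (-5/13, -12/13)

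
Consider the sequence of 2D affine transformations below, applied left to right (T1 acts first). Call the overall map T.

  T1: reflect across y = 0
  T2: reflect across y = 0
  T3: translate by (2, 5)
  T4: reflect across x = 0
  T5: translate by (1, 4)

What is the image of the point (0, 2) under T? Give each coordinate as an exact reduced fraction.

T1 reflect across y = 0: (0, 2) → (0, -2)
T2 reflect across y = 0: (0, -2) → (0, 2)
T3 translate by (2, 5): (0, 2) → (2, 7)
T4 reflect across x = 0: (2, 7) → (-2, 7)
T5 translate by (1, 4): (-2, 7) → (-1, 11)

T(p) = (-1, 11)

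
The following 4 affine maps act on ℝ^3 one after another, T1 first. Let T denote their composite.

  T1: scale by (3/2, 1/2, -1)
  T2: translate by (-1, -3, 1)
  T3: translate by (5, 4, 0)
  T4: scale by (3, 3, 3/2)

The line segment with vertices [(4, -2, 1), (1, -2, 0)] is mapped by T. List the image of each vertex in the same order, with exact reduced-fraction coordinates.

image vertices: (30, 0, 0), (33/2, 0, 3/2)

T1 scale by (3/2, 1/2, -1): (4, -2, 1) → (6, -1, -1); (1, -2, 0) → (3/2, -1, 0)
T2 translate by (-1, -3, 1): (6, -1, -1) → (5, -4, 0); (3/2, -1, 0) → (1/2, -4, 1)
T3 translate by (5, 4, 0): (5, -4, 0) → (10, 0, 0); (1/2, -4, 1) → (11/2, 0, 1)
T4 scale by (3, 3, 3/2): (10, 0, 0) → (30, 0, 0); (11/2, 0, 1) → (33/2, 0, 3/2)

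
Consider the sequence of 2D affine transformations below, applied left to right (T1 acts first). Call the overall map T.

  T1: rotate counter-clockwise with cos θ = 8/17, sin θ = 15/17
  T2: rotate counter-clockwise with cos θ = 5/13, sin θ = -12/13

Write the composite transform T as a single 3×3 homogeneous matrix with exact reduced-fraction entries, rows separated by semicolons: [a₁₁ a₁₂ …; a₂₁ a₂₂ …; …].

T1 = [8/17 -15/17 0; 15/17 8/17 0; 0 0 1]
T2·T1 = [220/221 21/221 0; -21/221 220/221 0; 0 0 1]

T = [220/221 21/221 0; -21/221 220/221 0; 0 0 1]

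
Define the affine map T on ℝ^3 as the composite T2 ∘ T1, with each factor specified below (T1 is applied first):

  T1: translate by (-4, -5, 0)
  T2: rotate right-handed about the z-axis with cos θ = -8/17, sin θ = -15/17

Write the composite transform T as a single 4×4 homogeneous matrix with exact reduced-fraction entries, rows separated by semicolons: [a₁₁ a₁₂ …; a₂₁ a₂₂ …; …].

T1 = [1 0 0 -4; 0 1 0 -5; 0 0 1 0; 0 0 0 1]
T2·T1 = [-8/17 15/17 0 -43/17; -15/17 -8/17 0 100/17; 0 0 1 0; 0 0 0 1]

T = [-8/17 15/17 0 -43/17; -15/17 -8/17 0 100/17; 0 0 1 0; 0 0 0 1]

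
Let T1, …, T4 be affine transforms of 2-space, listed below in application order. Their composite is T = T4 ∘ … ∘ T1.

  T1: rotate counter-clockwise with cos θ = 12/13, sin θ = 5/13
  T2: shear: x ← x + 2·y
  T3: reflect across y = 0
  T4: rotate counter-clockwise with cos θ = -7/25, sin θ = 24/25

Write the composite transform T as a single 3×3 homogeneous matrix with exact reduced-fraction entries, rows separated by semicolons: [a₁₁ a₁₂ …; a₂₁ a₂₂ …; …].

T = [-34/325 31/65 0; 563/325 108/65 0; 0 0 1]

T1 = [12/13 -5/13 0; 5/13 12/13 0; 0 0 1]
T2·T1 = [22/13 19/13 0; 5/13 12/13 0; 0 0 1]
T3·…·T1 = [22/13 19/13 0; -5/13 -12/13 0; 0 0 1]
T4·…·T1 = [-34/325 31/65 0; 563/325 108/65 0; 0 0 1]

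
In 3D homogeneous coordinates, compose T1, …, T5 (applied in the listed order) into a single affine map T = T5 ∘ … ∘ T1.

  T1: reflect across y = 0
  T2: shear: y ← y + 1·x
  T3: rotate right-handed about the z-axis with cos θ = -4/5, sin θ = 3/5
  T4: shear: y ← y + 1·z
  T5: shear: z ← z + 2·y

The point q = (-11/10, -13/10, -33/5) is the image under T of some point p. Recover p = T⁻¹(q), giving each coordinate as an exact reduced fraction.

T1 = [1 0 0 0; 0 -1 0 0; 0 0 1 0; 0 0 0 1]
T2·T1 = [1 0 0 0; 1 -1 0 0; 0 0 1 0; 0 0 0 1]
T3·…·T1 = [-7/5 3/5 0 0; -1/5 4/5 0 0; 0 0 1 0; 0 0 0 1]
T4·…·T1 = [-7/5 3/5 0 0; -1/5 4/5 1 0; 0 0 1 0; 0 0 0 1]
T5·…·T1 = [-7/5 3/5 0 0; -1/5 4/5 1 0; -2/5 8/5 3 0; 0 0 0 1]
det M = -1; M⁻¹ = [-4/5 9/5 -3/5 0; -1/5 21/5 -7/5 0; 0 -2 1 0; 0 0 0 1]
M⁻¹ · (-11/10, -13/10, -33/5)ᵀ = (5/2, 4, -4)ᵀ

p = (5/2, 4, -4)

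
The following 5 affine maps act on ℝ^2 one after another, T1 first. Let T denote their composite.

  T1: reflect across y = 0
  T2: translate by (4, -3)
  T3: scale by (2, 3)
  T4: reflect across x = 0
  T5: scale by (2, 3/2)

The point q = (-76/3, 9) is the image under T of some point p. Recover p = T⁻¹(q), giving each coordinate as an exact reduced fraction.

T1 = [1 0 0; 0 -1 0; 0 0 1]
T2·T1 = [1 0 4; 0 -1 -3; 0 0 1]
T3·…·T1 = [2 0 8; 0 -3 -9; 0 0 1]
T4·…·T1 = [-2 0 -8; 0 -3 -9; 0 0 1]
T5·…·T1 = [-4 0 -16; 0 -9/2 -27/2; 0 0 1]
det M = 18; M⁻¹ = [-1/4 0 -4; 0 -2/9 -3; 0 0 1]
M⁻¹ · (-76/3, 9)ᵀ = (7/3, -5)ᵀ

p = (7/3, -5)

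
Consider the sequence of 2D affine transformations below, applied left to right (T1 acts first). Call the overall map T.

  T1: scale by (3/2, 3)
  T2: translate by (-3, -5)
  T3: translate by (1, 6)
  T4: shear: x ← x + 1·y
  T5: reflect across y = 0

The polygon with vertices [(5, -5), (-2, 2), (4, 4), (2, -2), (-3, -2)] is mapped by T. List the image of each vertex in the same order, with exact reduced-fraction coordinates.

image vertices: (-17/2, 14), (2, -7), (17, -13), (-4, 5), (-23/2, 5)

T1 scale by (3/2, 3): (5, -5) → (15/2, -15); (-2, 2) → (-3, 6); (4, 4) → (6, 12); (2, -2) → (3, -6); (-3, -2) → (-9/2, -6)
T2 translate by (-3, -5): (15/2, -15) → (9/2, -20); (-3, 6) → (-6, 1); (6, 12) → (3, 7); (3, -6) → (0, -11); (-9/2, -6) → (-15/2, -11)
T3 translate by (1, 6): (9/2, -20) → (11/2, -14); (-6, 1) → (-5, 7); (3, 7) → (4, 13); (0, -11) → (1, -5); (-15/2, -11) → (-13/2, -5)
T4 shear: x ← x + 1·y: (11/2, -14) → (-17/2, -14); (-5, 7) → (2, 7); (4, 13) → (17, 13); (1, -5) → (-4, -5); (-13/2, -5) → (-23/2, -5)
T5 reflect across y = 0: (-17/2, -14) → (-17/2, 14); (2, 7) → (2, -7); (17, 13) → (17, -13); (-4, -5) → (-4, 5); (-23/2, -5) → (-23/2, 5)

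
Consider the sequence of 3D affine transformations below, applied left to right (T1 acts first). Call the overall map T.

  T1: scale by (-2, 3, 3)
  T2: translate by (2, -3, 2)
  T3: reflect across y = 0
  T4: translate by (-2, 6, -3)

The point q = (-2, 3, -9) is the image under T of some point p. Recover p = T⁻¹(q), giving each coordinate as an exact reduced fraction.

T1 = [-2 0 0 0; 0 3 0 0; 0 0 3 0; 0 0 0 1]
T2·T1 = [-2 0 0 2; 0 3 0 -3; 0 0 3 2; 0 0 0 1]
T3·…·T1 = [-2 0 0 2; 0 -3 0 3; 0 0 3 2; 0 0 0 1]
T4·…·T1 = [-2 0 0 0; 0 -3 0 9; 0 0 3 -1; 0 0 0 1]
det M = 18; M⁻¹ = [-1/2 0 0 0; 0 -1/3 0 3; 0 0 1/3 1/3; 0 0 0 1]
M⁻¹ · (-2, 3, -9)ᵀ = (1, 2, -8/3)ᵀ

p = (1, 2, -8/3)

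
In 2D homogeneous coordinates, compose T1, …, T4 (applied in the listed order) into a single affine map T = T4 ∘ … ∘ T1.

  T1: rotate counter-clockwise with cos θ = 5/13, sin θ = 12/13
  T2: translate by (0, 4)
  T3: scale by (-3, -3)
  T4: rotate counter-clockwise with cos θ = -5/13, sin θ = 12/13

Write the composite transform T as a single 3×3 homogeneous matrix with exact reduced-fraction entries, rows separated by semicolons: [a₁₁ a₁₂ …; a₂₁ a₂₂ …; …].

T1 = [5/13 -12/13 0; 12/13 5/13 0; 0 0 1]
T2·T1 = [5/13 -12/13 0; 12/13 5/13 4; 0 0 1]
T3·…·T1 = [-15/13 36/13 0; -36/13 -15/13 -12; 0 0 1]
T4·…·T1 = [3 0 144/13; 0 3 60/13; 0 0 1]

T = [3 0 144/13; 0 3 60/13; 0 0 1]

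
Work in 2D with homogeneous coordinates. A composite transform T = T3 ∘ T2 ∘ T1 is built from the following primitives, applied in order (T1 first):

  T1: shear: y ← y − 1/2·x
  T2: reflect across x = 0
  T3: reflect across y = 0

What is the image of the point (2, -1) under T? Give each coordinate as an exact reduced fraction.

T(p) = (-2, 2)

T1 shear: y ← y − 1/2·x: (2, -1) → (2, -2)
T2 reflect across x = 0: (2, -2) → (-2, -2)
T3 reflect across y = 0: (-2, -2) → (-2, 2)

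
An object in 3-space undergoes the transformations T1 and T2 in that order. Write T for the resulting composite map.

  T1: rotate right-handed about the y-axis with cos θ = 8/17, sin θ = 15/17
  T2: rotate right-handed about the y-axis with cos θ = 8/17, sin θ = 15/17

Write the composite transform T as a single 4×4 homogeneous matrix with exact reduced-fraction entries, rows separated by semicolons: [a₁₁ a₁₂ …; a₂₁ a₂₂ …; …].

T = [-161/289 0 240/289 0; 0 1 0 0; -240/289 0 -161/289 0; 0 0 0 1]

T1 = [8/17 0 15/17 0; 0 1 0 0; -15/17 0 8/17 0; 0 0 0 1]
T2·T1 = [-161/289 0 240/289 0; 0 1 0 0; -240/289 0 -161/289 0; 0 0 0 1]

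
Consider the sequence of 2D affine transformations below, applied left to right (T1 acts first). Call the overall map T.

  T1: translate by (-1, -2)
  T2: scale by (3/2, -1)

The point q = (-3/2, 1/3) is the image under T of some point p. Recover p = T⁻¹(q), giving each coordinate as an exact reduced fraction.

p = (0, 5/3)

T1 = [1 0 -1; 0 1 -2; 0 0 1]
T2·T1 = [3/2 0 -3/2; 0 -1 2; 0 0 1]
det M = -3/2; M⁻¹ = [2/3 0 1; 0 -1 2; 0 0 1]
M⁻¹ · (-3/2, 1/3)ᵀ = (0, 5/3)ᵀ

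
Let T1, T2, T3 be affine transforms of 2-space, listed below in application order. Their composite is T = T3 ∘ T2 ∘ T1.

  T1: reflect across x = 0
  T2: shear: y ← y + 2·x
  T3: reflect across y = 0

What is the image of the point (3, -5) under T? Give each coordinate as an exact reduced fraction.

T1 reflect across x = 0: (3, -5) → (-3, -5)
T2 shear: y ← y + 2·x: (-3, -5) → (-3, -11)
T3 reflect across y = 0: (-3, -11) → (-3, 11)

T(p) = (-3, 11)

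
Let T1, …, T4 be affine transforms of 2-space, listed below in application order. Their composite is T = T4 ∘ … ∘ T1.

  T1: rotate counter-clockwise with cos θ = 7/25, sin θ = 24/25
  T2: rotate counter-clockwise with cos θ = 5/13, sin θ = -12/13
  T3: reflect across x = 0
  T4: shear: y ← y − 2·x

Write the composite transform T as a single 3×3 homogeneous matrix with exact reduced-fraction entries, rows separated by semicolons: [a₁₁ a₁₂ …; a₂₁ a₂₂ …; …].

T1 = [7/25 -24/25 0; 24/25 7/25 0; 0 0 1]
T2·T1 = [323/325 -36/325 0; 36/325 323/325 0; 0 0 1]
T3·…·T1 = [-323/325 36/325 0; 36/325 323/325 0; 0 0 1]
T4·…·T1 = [-323/325 36/325 0; 682/325 251/325 0; 0 0 1]

T = [-323/325 36/325 0; 682/325 251/325 0; 0 0 1]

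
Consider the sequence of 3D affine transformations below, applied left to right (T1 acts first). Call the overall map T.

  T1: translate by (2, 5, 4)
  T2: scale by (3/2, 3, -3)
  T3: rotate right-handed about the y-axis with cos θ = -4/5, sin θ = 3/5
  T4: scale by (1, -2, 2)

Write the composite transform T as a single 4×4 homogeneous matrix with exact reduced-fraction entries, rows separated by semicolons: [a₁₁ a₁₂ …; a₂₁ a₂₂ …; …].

T1 = [1 0 0 2; 0 1 0 5; 0 0 1 4; 0 0 0 1]
T2·T1 = [3/2 0 0 3; 0 3 0 15; 0 0 -3 -12; 0 0 0 1]
T3·…·T1 = [-6/5 0 -9/5 -48/5; 0 3 0 15; -9/10 0 12/5 39/5; 0 0 0 1]
T4·…·T1 = [-6/5 0 -9/5 -48/5; 0 -6 0 -30; -9/5 0 24/5 78/5; 0 0 0 1]

T = [-6/5 0 -9/5 -48/5; 0 -6 0 -30; -9/5 0 24/5 78/5; 0 0 0 1]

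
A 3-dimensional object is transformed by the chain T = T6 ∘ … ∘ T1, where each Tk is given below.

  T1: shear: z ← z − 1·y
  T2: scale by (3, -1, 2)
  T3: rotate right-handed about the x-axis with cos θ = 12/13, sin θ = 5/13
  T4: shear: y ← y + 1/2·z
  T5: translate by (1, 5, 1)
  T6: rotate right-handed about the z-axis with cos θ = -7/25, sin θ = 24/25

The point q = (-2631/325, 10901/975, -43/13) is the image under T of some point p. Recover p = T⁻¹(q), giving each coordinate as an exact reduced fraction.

T1 = [1 0 0 0; 0 1 0 0; 0 -1 1 0; 0 0 0 1]
T2·T1 = [3 0 0 0; 0 -1 0 0; 0 -2 2 0; 0 0 0 1]
T3·…·T1 = [3 0 0 0; 0 -2/13 -10/13 0; 0 -29/13 24/13 0; 0 0 0 1]
T4·…·T1 = [3 0 0 0; 0 -33/26 2/13 0; 0 -29/13 24/13 0; 0 0 0 1]
T5·…·T1 = [3 0 0 1; 0 -33/26 2/13 5; 0 -29/13 24/13 1; 0 0 0 1]
T6·…·T1 = [-21/25 396/325 -48/325 -127/25; 72/25 231/650 -14/325 -11/25; 0 -29/13 24/13 1; 0 0 0 1]
det M = -6; M⁻¹ = [-7/75 8/25 0 -1/3; 288/325 84/325 1/13 59/13; 348/325 203/650 33/52 257/52; 0 0 0 1]
M⁻¹ · (-2631/325, 10901/975, -43/13)ᵀ = (4, 0, -7/3)ᵀ

p = (4, 0, -7/3)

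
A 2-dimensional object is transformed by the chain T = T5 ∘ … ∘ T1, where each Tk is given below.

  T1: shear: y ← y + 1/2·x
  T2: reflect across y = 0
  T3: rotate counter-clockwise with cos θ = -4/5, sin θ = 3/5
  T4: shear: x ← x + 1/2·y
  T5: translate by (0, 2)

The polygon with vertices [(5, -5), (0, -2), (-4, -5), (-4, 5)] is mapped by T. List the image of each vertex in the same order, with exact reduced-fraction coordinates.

T1 shear: y ← y + 1/2·x: (5, -5) → (5, -5/2); (0, -2) → (0, -2); (-4, -5) → (-4, -7); (-4, 5) → (-4, 3)
T2 reflect across y = 0: (5, -5/2) → (5, 5/2); (0, -2) → (0, 2); (-4, -7) → (-4, 7); (-4, 3) → (-4, -3)
T3 rotate counter-clockwise with cos θ = -4/5, sin θ = 3/5: (5, 5/2) → (-11/2, 1); (0, 2) → (-6/5, -8/5); (-4, 7) → (-1, -8); (-4, -3) → (5, 0)
T4 shear: x ← x + 1/2·y: (-11/2, 1) → (-5, 1); (-6/5, -8/5) → (-2, -8/5); (-1, -8) → (-5, -8); (5, 0) → (5, 0)
T5 translate by (0, 2): (-5, 1) → (-5, 3); (-2, -8/5) → (-2, 2/5); (-5, -8) → (-5, -6); (5, 0) → (5, 2)

image vertices: (-5, 3), (-2, 2/5), (-5, -6), (5, 2)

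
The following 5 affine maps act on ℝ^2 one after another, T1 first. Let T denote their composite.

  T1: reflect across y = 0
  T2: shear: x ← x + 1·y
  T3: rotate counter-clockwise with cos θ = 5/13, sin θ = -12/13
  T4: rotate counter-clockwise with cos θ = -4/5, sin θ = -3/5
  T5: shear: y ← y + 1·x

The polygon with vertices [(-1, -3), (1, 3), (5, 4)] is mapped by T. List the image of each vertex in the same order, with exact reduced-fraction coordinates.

T1 reflect across y = 0: (-1, -3) → (-1, 3); (1, 3) → (1, -3); (5, 4) → (5, -4)
T2 shear: x ← x + 1·y: (-1, 3) → (2, 3); (1, -3) → (-2, -3); (5, -4) → (1, -4)
T3 rotate counter-clockwise with cos θ = 5/13, sin θ = -12/13: (2, 3) → (46/13, -9/13); (-2, -3) → (-46/13, 9/13); (1, -4) → (-43/13, -32/13)
T4 rotate counter-clockwise with cos θ = -4/5, sin θ = -3/5: (46/13, -9/13) → (-211/65, -102/65); (-46/13, 9/13) → (211/65, 102/65); (-43/13, -32/13) → (76/65, 257/65)
T5 shear: y ← y + 1·x: (-211/65, -102/65) → (-211/65, -313/65); (211/65, 102/65) → (211/65, 313/65); (76/65, 257/65) → (76/65, 333/65)

image vertices: (-211/65, -313/65), (211/65, 313/65), (76/65, 333/65)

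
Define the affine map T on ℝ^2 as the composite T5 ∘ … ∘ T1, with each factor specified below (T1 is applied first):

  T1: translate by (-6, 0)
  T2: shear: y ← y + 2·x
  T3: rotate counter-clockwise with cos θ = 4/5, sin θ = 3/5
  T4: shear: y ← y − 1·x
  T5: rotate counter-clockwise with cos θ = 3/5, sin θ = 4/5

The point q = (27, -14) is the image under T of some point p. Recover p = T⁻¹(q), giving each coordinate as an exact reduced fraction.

p = (-5, -1)

T1 = [1 0 -6; 0 1 0; 0 0 1]
T2·T1 = [1 0 -6; 2 1 -12; 0 0 1]
T3·…·T1 = [-2/5 -3/5 12/5; 11/5 4/5 -66/5; 0 0 1]
T4·…·T1 = [-2/5 -3/5 12/5; 13/5 7/5 -78/5; 0 0 1]
T5·…·T1 = [-58/25 -37/25 348/25; 31/25 9/25 -186/25; 0 0 1]
det M = 1; M⁻¹ = [9/25 37/25 6; -31/25 -58/25 0; 0 0 1]
M⁻¹ · (27, -14)ᵀ = (-5, -1)ᵀ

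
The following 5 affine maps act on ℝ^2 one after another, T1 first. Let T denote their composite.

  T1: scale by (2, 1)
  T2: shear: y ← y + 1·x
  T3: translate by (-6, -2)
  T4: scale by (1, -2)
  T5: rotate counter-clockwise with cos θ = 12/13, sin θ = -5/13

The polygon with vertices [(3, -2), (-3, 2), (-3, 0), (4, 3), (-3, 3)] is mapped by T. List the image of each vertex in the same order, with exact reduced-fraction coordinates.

T1 scale by (2, 1): (3, -2) → (6, -2); (-3, 2) → (-6, 2); (-3, 0) → (-6, 0); (4, 3) → (8, 3); (-3, 3) → (-6, 3)
T2 shear: y ← y + 1·x: (6, -2) → (6, 4); (-6, 2) → (-6, -4); (-6, 0) → (-6, -6); (8, 3) → (8, 11); (-6, 3) → (-6, -3)
T3 translate by (-6, -2): (6, 4) → (0, 2); (-6, -4) → (-12, -6); (-6, -6) → (-12, -8); (8, 11) → (2, 9); (-6, -3) → (-12, -5)
T4 scale by (1, -2): (0, 2) → (0, -4); (-12, -6) → (-12, 12); (-12, -8) → (-12, 16); (2, 9) → (2, -18); (-12, -5) → (-12, 10)
T5 rotate counter-clockwise with cos θ = 12/13, sin θ = -5/13: (0, -4) → (-20/13, -48/13); (-12, 12) → (-84/13, 204/13); (-12, 16) → (-64/13, 252/13); (2, -18) → (-66/13, -226/13); (-12, 10) → (-94/13, 180/13)

image vertices: (-20/13, -48/13), (-84/13, 204/13), (-64/13, 252/13), (-66/13, -226/13), (-94/13, 180/13)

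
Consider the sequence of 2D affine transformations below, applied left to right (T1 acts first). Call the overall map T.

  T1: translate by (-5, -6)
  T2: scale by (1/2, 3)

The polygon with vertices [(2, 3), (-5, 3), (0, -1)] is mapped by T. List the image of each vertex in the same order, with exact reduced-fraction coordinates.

image vertices: (-3/2, -9), (-5, -9), (-5/2, -21)

T1 translate by (-5, -6): (2, 3) → (-3, -3); (-5, 3) → (-10, -3); (0, -1) → (-5, -7)
T2 scale by (1/2, 3): (-3, -3) → (-3/2, -9); (-10, -3) → (-5, -9); (-5, -7) → (-5/2, -21)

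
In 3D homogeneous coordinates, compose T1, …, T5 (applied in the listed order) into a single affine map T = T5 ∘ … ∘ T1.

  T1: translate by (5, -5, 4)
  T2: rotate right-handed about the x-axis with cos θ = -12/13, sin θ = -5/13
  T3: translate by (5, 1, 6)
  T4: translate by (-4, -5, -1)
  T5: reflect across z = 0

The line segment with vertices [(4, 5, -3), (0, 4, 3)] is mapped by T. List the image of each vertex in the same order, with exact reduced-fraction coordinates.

T1 translate by (5, -5, 4): (4, 5, -3) → (9, 0, 1); (0, 4, 3) → (5, -1, 7)
T2 rotate right-handed about the x-axis with cos θ = -12/13, sin θ = -5/13: (9, 0, 1) → (9, 5/13, -12/13); (5, -1, 7) → (5, 47/13, -79/13)
T3 translate by (5, 1, 6): (9, 5/13, -12/13) → (14, 18/13, 66/13); (5, 47/13, -79/13) → (10, 60/13, -1/13)
T4 translate by (-4, -5, -1): (14, 18/13, 66/13) → (10, -47/13, 53/13); (10, 60/13, -1/13) → (6, -5/13, -14/13)
T5 reflect across z = 0: (10, -47/13, 53/13) → (10, -47/13, -53/13); (6, -5/13, -14/13) → (6, -5/13, 14/13)

image vertices: (10, -47/13, -53/13), (6, -5/13, 14/13)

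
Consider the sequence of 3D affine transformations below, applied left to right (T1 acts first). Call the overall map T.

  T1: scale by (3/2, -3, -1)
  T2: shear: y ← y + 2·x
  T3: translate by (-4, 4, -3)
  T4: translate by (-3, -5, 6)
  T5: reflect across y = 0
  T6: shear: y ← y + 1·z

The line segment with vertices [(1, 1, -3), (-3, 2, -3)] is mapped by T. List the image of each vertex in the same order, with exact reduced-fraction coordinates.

T1 scale by (3/2, -3, -1): (1, 1, -3) → (3/2, -3, 3); (-3, 2, -3) → (-9/2, -6, 3)
T2 shear: y ← y + 2·x: (3/2, -3, 3) → (3/2, 0, 3); (-9/2, -6, 3) → (-9/2, -15, 3)
T3 translate by (-4, 4, -3): (3/2, 0, 3) → (-5/2, 4, 0); (-9/2, -15, 3) → (-17/2, -11, 0)
T4 translate by (-3, -5, 6): (-5/2, 4, 0) → (-11/2, -1, 6); (-17/2, -11, 0) → (-23/2, -16, 6)
T5 reflect across y = 0: (-11/2, -1, 6) → (-11/2, 1, 6); (-23/2, -16, 6) → (-23/2, 16, 6)
T6 shear: y ← y + 1·z: (-11/2, 1, 6) → (-11/2, 7, 6); (-23/2, 16, 6) → (-23/2, 22, 6)

image vertices: (-11/2, 7, 6), (-23/2, 22, 6)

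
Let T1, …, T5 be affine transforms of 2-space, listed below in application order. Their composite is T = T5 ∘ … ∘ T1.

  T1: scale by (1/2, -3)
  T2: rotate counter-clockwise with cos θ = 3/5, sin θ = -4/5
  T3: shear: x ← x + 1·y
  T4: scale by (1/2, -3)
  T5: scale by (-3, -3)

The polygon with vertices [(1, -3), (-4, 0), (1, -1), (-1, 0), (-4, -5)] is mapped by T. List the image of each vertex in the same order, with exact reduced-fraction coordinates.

T1 scale by (1/2, -3): (1, -3) → (1/2, 9); (-4, 0) → (-2, 0); (1, -1) → (1/2, 3); (-1, 0) → (-1/2, 0); (-4, -5) → (-2, 15)
T2 rotate counter-clockwise with cos θ = 3/5, sin θ = -4/5: (1/2, 9) → (15/2, 5); (-2, 0) → (-6/5, 8/5); (1/2, 3) → (27/10, 7/5); (-1/2, 0) → (-3/10, 2/5); (-2, 15) → (54/5, 53/5)
T3 shear: x ← x + 1·y: (15/2, 5) → (25/2, 5); (-6/5, 8/5) → (2/5, 8/5); (27/10, 7/5) → (41/10, 7/5); (-3/10, 2/5) → (1/10, 2/5); (54/5, 53/5) → (107/5, 53/5)
T4 scale by (1/2, -3): (25/2, 5) → (25/4, -15); (2/5, 8/5) → (1/5, -24/5); (41/10, 7/5) → (41/20, -21/5); (1/10, 2/5) → (1/20, -6/5); (107/5, 53/5) → (107/10, -159/5)
T5 scale by (-3, -3): (25/4, -15) → (-75/4, 45); (1/5, -24/5) → (-3/5, 72/5); (41/20, -21/5) → (-123/20, 63/5); (1/20, -6/5) → (-3/20, 18/5); (107/10, -159/5) → (-321/10, 477/5)

image vertices: (-75/4, 45), (-3/5, 72/5), (-123/20, 63/5), (-3/20, 18/5), (-321/10, 477/5)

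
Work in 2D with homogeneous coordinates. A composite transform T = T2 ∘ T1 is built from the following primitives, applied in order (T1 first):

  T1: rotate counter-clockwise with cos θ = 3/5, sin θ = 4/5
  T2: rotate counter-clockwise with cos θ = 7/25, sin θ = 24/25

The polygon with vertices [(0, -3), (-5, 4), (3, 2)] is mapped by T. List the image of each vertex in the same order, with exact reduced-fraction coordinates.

image vertices: (12/5, 9/5), (-1/5, -32/5), (-17/5, 6/5)

T1 rotate counter-clockwise with cos θ = 3/5, sin θ = 4/5: (0, -3) → (12/5, -9/5); (-5, 4) → (-31/5, -8/5); (3, 2) → (1/5, 18/5)
T2 rotate counter-clockwise with cos θ = 7/25, sin θ = 24/25: (12/5, -9/5) → (12/5, 9/5); (-31/5, -8/5) → (-1/5, -32/5); (1/5, 18/5) → (-17/5, 6/5)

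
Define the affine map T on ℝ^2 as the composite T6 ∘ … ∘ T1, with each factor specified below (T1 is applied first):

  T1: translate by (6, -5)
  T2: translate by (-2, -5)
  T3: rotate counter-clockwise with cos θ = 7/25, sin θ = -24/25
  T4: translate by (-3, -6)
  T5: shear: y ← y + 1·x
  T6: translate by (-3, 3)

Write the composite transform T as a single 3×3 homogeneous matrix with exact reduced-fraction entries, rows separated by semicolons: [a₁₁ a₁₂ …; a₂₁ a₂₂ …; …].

T1 = [1 0 6; 0 1 -5; 0 0 1]
T2·T1 = [1 0 4; 0 1 -10; 0 0 1]
T3·…·T1 = [7/25 24/25 -212/25; -24/25 7/25 -166/25; 0 0 1]
T4·…·T1 = [7/25 24/25 -287/25; -24/25 7/25 -316/25; 0 0 1]
T5·…·T1 = [7/25 24/25 -287/25; -17/25 31/25 -603/25; 0 0 1]
T6·…·T1 = [7/25 24/25 -362/25; -17/25 31/25 -528/25; 0 0 1]

T = [7/25 24/25 -362/25; -17/25 31/25 -528/25; 0 0 1]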